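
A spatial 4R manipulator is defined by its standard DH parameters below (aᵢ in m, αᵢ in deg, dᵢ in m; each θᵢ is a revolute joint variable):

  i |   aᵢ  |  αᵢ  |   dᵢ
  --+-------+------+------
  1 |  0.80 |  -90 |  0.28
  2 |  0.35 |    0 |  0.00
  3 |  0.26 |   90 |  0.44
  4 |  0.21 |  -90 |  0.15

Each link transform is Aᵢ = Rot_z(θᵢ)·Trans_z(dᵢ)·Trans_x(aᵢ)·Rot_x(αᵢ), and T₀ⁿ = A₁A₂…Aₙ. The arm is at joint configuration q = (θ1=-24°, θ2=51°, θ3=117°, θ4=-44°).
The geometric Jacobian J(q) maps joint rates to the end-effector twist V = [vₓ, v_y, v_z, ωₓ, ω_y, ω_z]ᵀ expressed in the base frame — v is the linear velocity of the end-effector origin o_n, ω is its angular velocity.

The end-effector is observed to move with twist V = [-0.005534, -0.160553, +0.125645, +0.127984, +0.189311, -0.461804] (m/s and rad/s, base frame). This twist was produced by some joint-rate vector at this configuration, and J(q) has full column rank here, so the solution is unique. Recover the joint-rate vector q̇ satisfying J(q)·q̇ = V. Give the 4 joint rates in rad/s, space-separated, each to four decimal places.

-0.2740 -0.2180 0.4430 0.1920

o_n = [0.7129, 0.0046, -0.2242]
J₁: ẑ×o_n = [-0.0046, 0.7129, 0.0000], ω = ẑ
J2: z=[0.4067, 0.9135, 0.0000] o=[0.7308, -0.3254, 0.2800] → [-0.4606, 0.2051, 0.1506, 0.4067, 0.9135, 0.0000]
J3: z=[0.4067, 0.9135, 0.0000] o=[0.9321, -0.4150, 0.0080] → [-0.2121, 0.0944, 0.3709, 0.4067, 0.9135, 0.0000]
J4: z=[0.1899, -0.0846, -0.9781] o=[0.8787, 0.0904, -0.0461] → [-0.0689, 0.1960, -0.0303, 0.1899, -0.0846, -0.9781]
q̇ = J⁺·V = [-0.2740, -0.2180, 0.4430, 0.1920]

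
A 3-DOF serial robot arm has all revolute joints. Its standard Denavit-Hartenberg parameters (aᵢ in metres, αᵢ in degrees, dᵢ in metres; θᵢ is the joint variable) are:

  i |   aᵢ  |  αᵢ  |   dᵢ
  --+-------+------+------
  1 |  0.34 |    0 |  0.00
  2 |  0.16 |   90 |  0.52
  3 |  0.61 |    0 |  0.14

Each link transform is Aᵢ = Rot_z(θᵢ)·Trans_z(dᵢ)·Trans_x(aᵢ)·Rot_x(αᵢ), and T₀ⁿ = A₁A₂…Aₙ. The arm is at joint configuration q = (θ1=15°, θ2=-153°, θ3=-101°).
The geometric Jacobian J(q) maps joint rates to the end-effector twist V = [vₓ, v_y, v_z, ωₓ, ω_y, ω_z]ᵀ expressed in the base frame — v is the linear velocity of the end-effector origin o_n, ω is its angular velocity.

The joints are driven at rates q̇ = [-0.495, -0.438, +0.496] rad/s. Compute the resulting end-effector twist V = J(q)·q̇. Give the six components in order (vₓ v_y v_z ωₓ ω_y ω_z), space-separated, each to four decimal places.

-0.1073 -0.2437 -0.0577 -0.3319 0.3686 -0.9330

o_n = [0.2023, 0.1629, -0.0788]
J₁: ẑ×o_n = [-0.1629, 0.2023, 0.0000], ω = ẑ
J2: z=[0.0000, 0.0000, 1.0000] o=[0.3284, 0.0880, 0.0000] → [-0.0749, -0.1261, 0.0000, 0.0000, 0.0000, 1.0000]
J3: z=[-0.6691, 0.7431, 0.0000] o=[0.2095, -0.0191, 0.5200] → [-0.4450, -0.4007, -0.1164, -0.6691, 0.7431, 0.0000]
V = J·q̇ = [-0.1073, -0.2437, -0.0577, -0.3319, 0.3686, -0.9330]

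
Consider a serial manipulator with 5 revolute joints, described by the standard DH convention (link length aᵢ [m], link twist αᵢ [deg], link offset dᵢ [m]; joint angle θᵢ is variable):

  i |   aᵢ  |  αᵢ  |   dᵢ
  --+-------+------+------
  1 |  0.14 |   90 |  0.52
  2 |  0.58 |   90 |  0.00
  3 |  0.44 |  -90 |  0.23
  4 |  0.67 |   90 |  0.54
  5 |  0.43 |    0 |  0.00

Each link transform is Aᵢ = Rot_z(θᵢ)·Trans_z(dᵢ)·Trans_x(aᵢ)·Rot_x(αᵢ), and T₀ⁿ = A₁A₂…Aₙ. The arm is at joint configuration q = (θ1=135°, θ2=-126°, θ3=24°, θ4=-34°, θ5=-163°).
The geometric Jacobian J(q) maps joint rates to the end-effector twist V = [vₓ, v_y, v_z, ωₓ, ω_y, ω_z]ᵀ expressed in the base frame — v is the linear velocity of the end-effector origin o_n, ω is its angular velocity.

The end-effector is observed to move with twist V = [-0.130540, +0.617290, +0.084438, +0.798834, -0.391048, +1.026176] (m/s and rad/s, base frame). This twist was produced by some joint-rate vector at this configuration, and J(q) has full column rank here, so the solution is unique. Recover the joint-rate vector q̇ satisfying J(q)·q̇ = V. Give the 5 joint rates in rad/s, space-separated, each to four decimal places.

0.1300 0.3220 0.8750 0.0630 0.4010

o_n = [0.9908, -0.0791, -0.0764]
J₁: ẑ×o_n = [0.0791, 0.9908, -0.0000], ω = ẑ
J2: z=[0.7071, 0.7071, 0.0000] o=[-0.0990, 0.0990, 0.5200] → [-0.4217, 0.4217, -0.8965, 0.7071, 0.7071, 0.0000]
J3: z=[0.5721, -0.5721, 0.5878] o=[0.1421, -0.1421, 0.0508] → [0.0357, 0.5716, 0.5216, 0.5721, -0.5721, 0.5878]
J4: z=[0.4769, 0.8150, 0.3291] o=[0.5673, -0.3142, -0.1392] → [-0.0262, 0.1094, -0.2331, 0.4769, 0.8150, 0.3291]
J5: z=[0.1011, -0.4228, 0.9006] o=[1.4098, -0.1395, -0.1518] → [-0.0863, -0.3850, -0.1710, 0.1011, -0.4228, 0.9006]
q̇ = J⁺·V = [0.1300, 0.3220, 0.8750, 0.0630, 0.4010]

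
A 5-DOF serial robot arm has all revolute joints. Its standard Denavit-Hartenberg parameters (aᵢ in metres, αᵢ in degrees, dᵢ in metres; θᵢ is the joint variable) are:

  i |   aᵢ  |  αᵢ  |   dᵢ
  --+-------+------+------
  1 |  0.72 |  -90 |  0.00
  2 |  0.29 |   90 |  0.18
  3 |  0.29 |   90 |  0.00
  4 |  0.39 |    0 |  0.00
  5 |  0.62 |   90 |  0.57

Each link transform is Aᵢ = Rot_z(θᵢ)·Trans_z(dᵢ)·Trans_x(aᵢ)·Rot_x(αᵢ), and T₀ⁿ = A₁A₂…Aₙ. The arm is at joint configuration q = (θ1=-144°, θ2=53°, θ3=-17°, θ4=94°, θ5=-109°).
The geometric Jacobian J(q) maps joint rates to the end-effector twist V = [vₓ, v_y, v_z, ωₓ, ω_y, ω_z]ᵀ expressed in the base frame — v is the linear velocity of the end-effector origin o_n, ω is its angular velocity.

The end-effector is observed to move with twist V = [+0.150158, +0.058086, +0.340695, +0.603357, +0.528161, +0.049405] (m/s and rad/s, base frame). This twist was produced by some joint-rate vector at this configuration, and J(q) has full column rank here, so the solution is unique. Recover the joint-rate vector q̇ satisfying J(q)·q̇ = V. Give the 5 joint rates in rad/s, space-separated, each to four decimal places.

0.4220 0.5260 -0.8620 0.1390 0.4870

o_n = [-1.5541, -0.3664, -0.6190]
J₁: ẑ×o_n = [0.3664, -1.5541, 0.0000], ω = ẑ
J2: z=[0.5878, -0.8090, 0.0000] o=[-0.5825, -0.4232, 0.0000] → [0.5008, 0.3639, -0.7527, 0.5878, -0.8090, 0.0000]
J3: z=[-0.6461, -0.4694, 0.6018] o=[-0.6179, -0.6714, -0.2316] → [-0.0017, -0.8138, -0.6365, -0.6461, -0.4694, 0.6018]
J4: z=[-0.4198, 0.8771, 0.2335] o=[-0.8027, -0.7009, -0.4531] → [-0.2236, -0.2451, 0.5186, -0.4198, 0.8771, 0.2335]
J5: z=[-0.4198, 0.8771, 0.2335] o=[-1.0368, -0.8808, -0.1982] → [-0.4892, -0.2975, 0.2379, -0.4198, 0.8771, 0.2335]
q̇ = J⁺·V = [0.4220, 0.5260, -0.8620, 0.1390, 0.4870]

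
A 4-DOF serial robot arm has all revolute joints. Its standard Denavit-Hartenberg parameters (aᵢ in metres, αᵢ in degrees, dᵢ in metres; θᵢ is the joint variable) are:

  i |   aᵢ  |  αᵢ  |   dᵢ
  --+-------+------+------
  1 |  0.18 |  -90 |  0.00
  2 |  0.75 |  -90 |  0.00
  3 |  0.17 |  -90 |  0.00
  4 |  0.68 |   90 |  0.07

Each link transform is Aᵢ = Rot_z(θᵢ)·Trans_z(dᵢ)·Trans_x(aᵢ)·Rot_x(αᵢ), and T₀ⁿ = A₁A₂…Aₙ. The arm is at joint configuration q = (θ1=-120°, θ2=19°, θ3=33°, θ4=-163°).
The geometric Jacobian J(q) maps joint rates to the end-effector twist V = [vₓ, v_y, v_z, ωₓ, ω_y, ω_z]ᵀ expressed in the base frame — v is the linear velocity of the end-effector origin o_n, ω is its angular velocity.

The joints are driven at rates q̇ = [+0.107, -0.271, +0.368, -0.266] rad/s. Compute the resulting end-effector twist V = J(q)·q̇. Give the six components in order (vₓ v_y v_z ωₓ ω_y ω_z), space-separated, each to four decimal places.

0.1325 -0.2399 0.2153 -0.0501 0.0091 -0.2881

o_n = [-0.0281, -0.4543, -0.2886]
J₁: ẑ×o_n = [0.4543, -0.0281, 0.0000], ω = ẑ
J2: z=[0.8660, -0.5000, 0.0000] o=[-0.0900, -0.1559, 0.0000] → [0.1443, 0.2499, -0.2275, 0.8660, -0.5000, 0.0000]
J3: z=[0.1628, 0.2820, -0.9455] o=[-0.4446, -0.7700, -0.2442] → [0.2859, -0.3866, -0.0661, 0.1628, 0.2820, -0.9455]
J4: z=[-0.4688, 0.8653, 0.1773] o=[-0.5922, -0.8405, -0.2906] → [-0.0667, 0.1010, -0.6691, -0.4688, 0.8653, 0.1773]
V = J·q̇ = [0.1325, -0.2399, 0.2153, -0.0501, 0.0091, -0.2881]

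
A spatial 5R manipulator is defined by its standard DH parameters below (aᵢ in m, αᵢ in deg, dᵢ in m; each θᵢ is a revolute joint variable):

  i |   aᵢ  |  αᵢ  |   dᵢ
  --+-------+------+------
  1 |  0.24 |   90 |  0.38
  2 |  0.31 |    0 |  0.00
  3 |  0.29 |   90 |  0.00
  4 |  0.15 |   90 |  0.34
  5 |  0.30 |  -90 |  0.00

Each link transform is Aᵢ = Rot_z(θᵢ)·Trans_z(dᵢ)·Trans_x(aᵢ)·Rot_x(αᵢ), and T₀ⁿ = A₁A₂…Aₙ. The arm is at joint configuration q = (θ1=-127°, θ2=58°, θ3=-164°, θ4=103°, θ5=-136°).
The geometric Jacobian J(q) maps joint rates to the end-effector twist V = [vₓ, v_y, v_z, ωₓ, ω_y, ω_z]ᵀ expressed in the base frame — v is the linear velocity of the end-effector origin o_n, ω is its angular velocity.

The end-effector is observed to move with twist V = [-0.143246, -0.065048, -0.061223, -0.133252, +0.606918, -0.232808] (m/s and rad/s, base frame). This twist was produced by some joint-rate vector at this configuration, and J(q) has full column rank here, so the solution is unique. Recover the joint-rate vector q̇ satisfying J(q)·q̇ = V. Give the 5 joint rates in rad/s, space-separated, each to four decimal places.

0.2310 0.2150 0.1280 0.2610 0.5720

o_n = [-0.0654, -0.1933, 0.3862]
J₁: ẑ×o_n = [0.1933, -0.0654, 0.0000], ω = ẑ
J2: z=[-0.7986, 0.6018, 0.0000] o=[-0.1444, -0.1917, 0.3800] → [0.0037, 0.0049, -0.0462, -0.7986, 0.6018, 0.0000]
J3: z=[-0.7986, 0.6018, 0.0000] o=[-0.2433, -0.3229, 0.6429] → [-0.1545, -0.2050, -0.2105, -0.7986, 0.6018, 0.0000]
J4: z=[0.5785, 0.7677, 0.2756] o=[-0.1952, -0.2590, 0.3641] → [-0.0012, 0.0230, -0.0616, 0.5785, 0.7677, 0.2756]
J5: z=[-0.0180, 0.3499, -0.9366] o=[-0.1208, 0.0825, 0.4903] → [-0.2948, -0.0538, -0.0144, -0.0180, 0.3499, -0.9366]
q̇ = J⁺·V = [0.2310, 0.2150, 0.1280, 0.2610, 0.5720]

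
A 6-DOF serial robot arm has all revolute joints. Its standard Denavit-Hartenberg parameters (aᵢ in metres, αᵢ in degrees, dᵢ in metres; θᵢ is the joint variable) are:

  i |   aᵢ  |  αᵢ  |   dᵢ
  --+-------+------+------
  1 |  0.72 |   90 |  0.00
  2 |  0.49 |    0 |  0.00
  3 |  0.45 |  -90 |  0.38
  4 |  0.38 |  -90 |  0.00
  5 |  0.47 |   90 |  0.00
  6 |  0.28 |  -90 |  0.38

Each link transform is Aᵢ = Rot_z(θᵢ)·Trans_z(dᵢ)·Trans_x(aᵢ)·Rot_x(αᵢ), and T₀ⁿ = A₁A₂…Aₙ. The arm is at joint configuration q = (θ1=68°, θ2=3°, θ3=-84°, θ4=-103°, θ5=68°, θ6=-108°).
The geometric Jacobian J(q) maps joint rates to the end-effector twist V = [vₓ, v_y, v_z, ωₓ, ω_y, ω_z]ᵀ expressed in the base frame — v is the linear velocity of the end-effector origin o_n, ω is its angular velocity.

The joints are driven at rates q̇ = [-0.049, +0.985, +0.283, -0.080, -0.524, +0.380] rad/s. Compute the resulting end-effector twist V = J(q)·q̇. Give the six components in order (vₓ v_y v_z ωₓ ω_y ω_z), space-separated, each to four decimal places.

o_n = [1.4619, 0.4854, -0.0013]
J₁: ẑ×o_n = [-0.4854, 1.4619, 0.0000], ω = ẑ
J2: z=[0.9272, -0.3746, 0.0000] o=[0.2697, 0.6676, 0.0000] → [0.0005, 0.0012, 0.2777, 0.9272, -0.3746, 0.0000]
J3: z=[0.9272, -0.3746, 0.0000] o=[0.4530, 1.1213, 0.0256] → [0.0101, 0.0249, -0.2116, 0.9272, -0.3746, 0.0000]
J4: z=[0.3700, 0.9158, 0.1564] o=[0.8317, 1.0442, -0.4188] → [0.4698, -0.0559, -0.7839, 0.3700, 0.9158, 0.1564]
J5: z=[0.2657, 0.0571, -0.9624] o=[1.1700, 0.8931, -0.3344] → [-0.3733, -0.3694, -0.1250, 0.2657, 0.0571, -0.9624]
J6: z=[0.9640, -0.0256, 0.2646] o=[1.1655, 0.4240, -0.3634] → [-0.0255, -0.2707, 0.0668, 0.9640, -0.0256, 0.2646]
V = J·q̇ = [0.1754, 0.0318, 0.3673, 1.3732, -0.5879, 0.5433]

0.1754 0.0318 0.3673 1.3732 -0.5879 0.5433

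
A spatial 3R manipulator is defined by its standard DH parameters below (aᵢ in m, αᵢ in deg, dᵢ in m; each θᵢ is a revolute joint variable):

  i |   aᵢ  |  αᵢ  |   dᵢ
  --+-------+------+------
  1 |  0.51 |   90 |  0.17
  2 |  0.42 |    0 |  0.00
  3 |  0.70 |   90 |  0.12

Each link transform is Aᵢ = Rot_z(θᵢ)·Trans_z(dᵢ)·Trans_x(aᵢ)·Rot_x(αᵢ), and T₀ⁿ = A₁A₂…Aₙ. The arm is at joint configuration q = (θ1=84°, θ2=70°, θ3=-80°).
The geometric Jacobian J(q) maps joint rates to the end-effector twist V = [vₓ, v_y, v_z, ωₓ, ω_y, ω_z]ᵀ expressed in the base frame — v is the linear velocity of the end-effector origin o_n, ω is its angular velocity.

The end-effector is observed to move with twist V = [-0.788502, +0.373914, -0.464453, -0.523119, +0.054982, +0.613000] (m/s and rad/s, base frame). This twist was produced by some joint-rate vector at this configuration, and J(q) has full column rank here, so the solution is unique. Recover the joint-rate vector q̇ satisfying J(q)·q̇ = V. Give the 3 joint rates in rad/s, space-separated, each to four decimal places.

o_n = [0.2597, 1.3231, 0.4431]
J₁: ẑ×o_n = [-1.3231, 0.2597, 0.0000], ω = ẑ
J2: z=[0.9945, -0.1045, 0.0000] o=[0.0533, 0.5072, 0.1700] → [-0.0285, -0.2716, 0.8330, 0.9945, -0.1045, 0.0000]
J3: z=[0.9945, -0.1045, 0.0000] o=[0.0683, 0.6501, 0.5647] → [0.0127, 0.1209, 0.6894, 0.9945, -0.1045, 0.0000]
q̇ = J⁺·V = [0.6130, -0.7090, 0.1830]

0.6130 -0.7090 0.1830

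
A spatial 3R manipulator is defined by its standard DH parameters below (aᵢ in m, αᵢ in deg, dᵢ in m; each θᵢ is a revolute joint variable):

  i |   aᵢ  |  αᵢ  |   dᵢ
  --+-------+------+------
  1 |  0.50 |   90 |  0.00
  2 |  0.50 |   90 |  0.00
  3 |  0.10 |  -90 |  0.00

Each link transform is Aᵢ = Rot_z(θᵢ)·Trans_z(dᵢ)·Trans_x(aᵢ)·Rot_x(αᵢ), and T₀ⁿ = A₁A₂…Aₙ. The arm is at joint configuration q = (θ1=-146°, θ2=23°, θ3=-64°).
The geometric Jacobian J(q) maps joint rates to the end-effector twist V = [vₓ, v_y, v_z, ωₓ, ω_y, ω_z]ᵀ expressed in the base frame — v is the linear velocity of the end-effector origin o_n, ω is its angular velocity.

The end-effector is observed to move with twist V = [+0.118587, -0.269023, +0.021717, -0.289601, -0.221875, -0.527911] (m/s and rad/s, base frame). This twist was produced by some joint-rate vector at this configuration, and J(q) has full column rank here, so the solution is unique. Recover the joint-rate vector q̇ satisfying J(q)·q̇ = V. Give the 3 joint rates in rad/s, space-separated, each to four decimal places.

o_n = [-0.7793, -0.6340, 0.2125]
J₁: ẑ×o_n = [0.6340, -0.7793, 0.0000], ω = ẑ
J2: z=[-0.5592, 0.8290, 0.0000] o=[-0.4145, -0.2796, 0.0000] → [0.1762, 0.1188, 0.5006, -0.5592, 0.8290, 0.0000]
J3: z=[-0.3239, -0.2185, -0.9205] o=[-0.7961, -0.5370, 0.1954] → [-0.0931, -0.0099, 0.0351, -0.3239, -0.2185, -0.9205]
q̇ = J⁺·V = [0.3300, -0.0220, 0.9320]

0.3300 -0.0220 0.9320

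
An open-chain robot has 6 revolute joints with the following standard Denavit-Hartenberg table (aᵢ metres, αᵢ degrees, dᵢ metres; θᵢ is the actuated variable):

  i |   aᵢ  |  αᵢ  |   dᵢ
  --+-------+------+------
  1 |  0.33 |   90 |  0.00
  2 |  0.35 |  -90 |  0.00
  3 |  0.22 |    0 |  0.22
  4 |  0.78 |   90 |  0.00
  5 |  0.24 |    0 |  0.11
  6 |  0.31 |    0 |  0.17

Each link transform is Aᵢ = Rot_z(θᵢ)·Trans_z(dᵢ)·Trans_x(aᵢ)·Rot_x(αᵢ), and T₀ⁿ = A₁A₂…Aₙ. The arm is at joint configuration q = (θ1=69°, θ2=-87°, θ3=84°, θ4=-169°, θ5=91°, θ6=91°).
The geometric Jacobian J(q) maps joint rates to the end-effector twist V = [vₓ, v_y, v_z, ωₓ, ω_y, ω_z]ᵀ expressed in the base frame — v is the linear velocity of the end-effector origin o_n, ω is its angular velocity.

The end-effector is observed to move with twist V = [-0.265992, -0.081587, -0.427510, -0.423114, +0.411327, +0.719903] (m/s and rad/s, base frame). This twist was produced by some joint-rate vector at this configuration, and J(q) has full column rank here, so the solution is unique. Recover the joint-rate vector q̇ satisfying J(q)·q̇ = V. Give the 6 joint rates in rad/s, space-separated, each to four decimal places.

o_n = [0.5334, 0.6367, -0.1110]
J₁: ẑ×o_n = [-0.6367, 0.5334, 0.0000], ω = ẑ
J2: z=[0.9336, -0.3584, 0.0000] o=[0.1183, 0.3081, 0.0000] → [0.0398, 0.1036, 0.4556, 0.9336, -0.3584, 0.0000]
J3: z=[0.3579, 0.9323, 0.0523] o=[0.1248, 0.3252, -0.3495] → [0.2061, -0.0640, -0.2695, 0.3579, 0.9323, 0.0523]
J4: z=[0.3579, 0.9323, 0.0523] o=[-0.0003, 0.6098, -0.3610] → [0.2317, -0.0615, -0.4880, 0.3579, 0.9323, 0.0523]
J5: z=[0.0627, -0.0799, 0.9948] o=[0.7264, 0.3347, -0.4289] → [-0.3259, -0.2119, 0.0035, 0.0627, -0.0799, 0.9948]
J6: z=[0.0627, -0.0799, 0.9948] o=[0.8153, 0.5511, -0.3065] → [-0.1008, -0.2927, -0.0172, 0.0627, -0.0799, 0.9948]
q̇ = J⁺·V = [0.1860, -0.5880, -0.1660, 0.4260, 0.6040, -0.0810]

0.1860 -0.5880 -0.1660 0.4260 0.6040 -0.0810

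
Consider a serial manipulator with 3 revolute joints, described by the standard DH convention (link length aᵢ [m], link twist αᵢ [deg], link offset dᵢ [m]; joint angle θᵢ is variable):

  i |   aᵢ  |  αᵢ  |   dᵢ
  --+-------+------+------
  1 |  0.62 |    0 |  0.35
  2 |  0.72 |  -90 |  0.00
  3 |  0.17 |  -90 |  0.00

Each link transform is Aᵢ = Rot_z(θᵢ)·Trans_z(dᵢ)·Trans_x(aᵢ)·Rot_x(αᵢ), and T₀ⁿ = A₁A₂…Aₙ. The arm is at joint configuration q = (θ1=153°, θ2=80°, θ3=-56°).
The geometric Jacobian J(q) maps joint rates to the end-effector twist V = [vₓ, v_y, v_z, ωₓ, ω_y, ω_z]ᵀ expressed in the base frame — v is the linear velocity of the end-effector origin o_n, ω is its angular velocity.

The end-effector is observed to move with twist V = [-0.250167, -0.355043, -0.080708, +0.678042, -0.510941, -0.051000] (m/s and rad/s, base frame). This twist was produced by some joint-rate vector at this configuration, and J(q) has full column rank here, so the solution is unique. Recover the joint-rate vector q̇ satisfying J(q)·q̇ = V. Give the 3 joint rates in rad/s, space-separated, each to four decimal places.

o_n = [-1.0429, -0.3695, 0.4909]
J₁: ẑ×o_n = [0.3695, -1.0429, 0.0000], ω = ẑ
J2: z=[0.0000, 0.0000, 1.0000] o=[-0.5524, 0.2815, 0.3500] → [0.6509, -0.4905, 0.0000, 0.0000, 0.0000, 1.0000]
J3: z=[0.7986, -0.6018, 0.0000] o=[-0.9857, -0.2935, 0.3500] → [-0.0848, -0.1126, -0.0951, 0.7986, -0.6018, 0.0000]
q̇ = J⁺·V = [0.5150, -0.5660, 0.8490]

0.5150 -0.5660 0.8490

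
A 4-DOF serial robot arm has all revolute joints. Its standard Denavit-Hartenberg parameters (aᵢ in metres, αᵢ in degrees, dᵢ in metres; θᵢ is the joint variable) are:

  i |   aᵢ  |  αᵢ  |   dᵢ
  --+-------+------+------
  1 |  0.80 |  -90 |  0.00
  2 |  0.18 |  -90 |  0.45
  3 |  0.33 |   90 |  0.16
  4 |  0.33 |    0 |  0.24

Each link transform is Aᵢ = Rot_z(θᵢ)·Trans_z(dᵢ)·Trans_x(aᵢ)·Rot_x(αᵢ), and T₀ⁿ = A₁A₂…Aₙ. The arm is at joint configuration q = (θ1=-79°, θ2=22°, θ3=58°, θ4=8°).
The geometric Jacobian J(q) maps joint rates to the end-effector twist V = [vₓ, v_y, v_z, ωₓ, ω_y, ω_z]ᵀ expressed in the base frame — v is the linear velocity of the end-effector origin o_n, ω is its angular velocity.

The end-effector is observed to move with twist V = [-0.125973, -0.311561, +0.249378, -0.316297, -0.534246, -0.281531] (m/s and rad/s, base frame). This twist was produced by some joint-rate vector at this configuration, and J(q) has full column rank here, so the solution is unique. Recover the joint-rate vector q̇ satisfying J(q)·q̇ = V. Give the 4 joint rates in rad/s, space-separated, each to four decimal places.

-0.1760 -0.7060 -0.0760 0.5540

o_n = [0.2872, -1.3716, -0.4650]
J₁: ẑ×o_n = [1.3716, 0.2872, -0.0000], ω = ẑ
J2: z=[0.9816, 0.1908, 0.0000] o=[0.1526, -0.7853, 0.0000] → [-0.0887, 0.4564, -0.6012, 0.9816, 0.1908, 0.0000]
J3: z=[-0.0715, 0.3677, -0.9272] o=[0.6262, -0.8633, -0.0674] → [-0.6175, 0.2859, 0.1610, -0.0715, 0.3677, -0.9272]
J4: z=[0.6702, -0.6707, -0.3177] o=[0.3710, -1.0170, -0.2813] → [0.0106, 0.1498, -0.2939, 0.6702, -0.6707, -0.3177]
q̇ = J⁺·V = [-0.1760, -0.7060, -0.0760, 0.5540]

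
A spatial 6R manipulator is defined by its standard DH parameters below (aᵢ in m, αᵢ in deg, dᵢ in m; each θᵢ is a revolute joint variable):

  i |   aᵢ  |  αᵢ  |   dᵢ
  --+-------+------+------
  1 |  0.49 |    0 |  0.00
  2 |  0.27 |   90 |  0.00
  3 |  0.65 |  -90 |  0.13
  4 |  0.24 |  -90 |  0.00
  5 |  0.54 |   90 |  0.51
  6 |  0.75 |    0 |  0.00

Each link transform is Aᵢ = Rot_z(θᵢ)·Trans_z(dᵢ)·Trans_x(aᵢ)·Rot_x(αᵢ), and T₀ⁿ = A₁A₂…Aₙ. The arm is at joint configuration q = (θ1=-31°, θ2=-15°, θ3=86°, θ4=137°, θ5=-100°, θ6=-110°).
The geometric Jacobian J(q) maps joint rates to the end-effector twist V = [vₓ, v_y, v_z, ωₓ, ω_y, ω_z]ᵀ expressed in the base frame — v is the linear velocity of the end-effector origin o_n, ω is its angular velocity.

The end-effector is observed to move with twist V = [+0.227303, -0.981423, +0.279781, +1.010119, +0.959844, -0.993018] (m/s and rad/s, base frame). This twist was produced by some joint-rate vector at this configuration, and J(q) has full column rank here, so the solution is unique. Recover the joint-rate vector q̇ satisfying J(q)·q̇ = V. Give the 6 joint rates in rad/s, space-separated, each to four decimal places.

o_n = [0.5478, -0.1795, 0.6612]
J₁: ẑ×o_n = [0.1795, 0.5478, -0.0000], ω = ẑ
J2: z=[0.0000, 0.0000, 1.0000] o=[0.4200, -0.2524, 0.0000] → [-0.0729, 0.1278, 0.0000, 0.0000, 0.0000, 1.0000]
J3: z=[-0.7193, -0.6947, 0.0000] o=[0.6076, -0.4466, 0.0000] → [-0.4593, 0.4756, -0.2336, -0.7193, -0.6947, 0.0000]
J4: z=[-0.6930, 0.7176, 0.0698] o=[0.5456, -0.5695, 0.6484] → [-0.0180, 0.0090, -0.2719, -0.6930, 0.7176, 0.0698]
J5: z=[-0.5591, -0.4738, -0.6803] o=[0.6548, -0.4470, 0.4733] → [0.0930, 0.1778, -0.2002, -0.5591, -0.4738, -0.6803]
J6: z=[-0.3279, -0.6273, 0.7064] o=[-0.0416, -0.3549, 0.2319] → [-0.3932, 0.5571, 0.3122, -0.3279, -0.6273, 0.7064]
q̇ = J⁺·V = [-0.5810, -0.9180, -0.6260, -0.0030, -0.9060, -0.1560]

-0.5810 -0.9180 -0.6260 -0.0030 -0.9060 -0.1560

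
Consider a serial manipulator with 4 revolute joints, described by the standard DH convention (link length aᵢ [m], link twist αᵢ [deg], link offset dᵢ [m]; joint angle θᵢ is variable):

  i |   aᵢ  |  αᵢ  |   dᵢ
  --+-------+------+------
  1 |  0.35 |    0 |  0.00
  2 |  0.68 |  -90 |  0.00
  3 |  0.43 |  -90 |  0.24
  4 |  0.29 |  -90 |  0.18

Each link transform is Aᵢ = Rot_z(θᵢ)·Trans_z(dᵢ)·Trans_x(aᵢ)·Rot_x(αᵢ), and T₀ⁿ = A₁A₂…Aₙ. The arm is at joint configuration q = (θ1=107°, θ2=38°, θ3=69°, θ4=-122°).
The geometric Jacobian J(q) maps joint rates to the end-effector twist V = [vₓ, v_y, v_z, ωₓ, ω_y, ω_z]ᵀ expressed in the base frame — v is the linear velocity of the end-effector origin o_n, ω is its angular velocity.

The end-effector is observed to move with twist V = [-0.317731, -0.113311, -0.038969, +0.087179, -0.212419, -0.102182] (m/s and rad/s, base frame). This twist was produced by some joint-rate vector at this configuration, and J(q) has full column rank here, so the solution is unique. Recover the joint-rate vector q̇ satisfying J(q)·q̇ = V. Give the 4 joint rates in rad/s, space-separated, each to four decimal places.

0.9440 -0.9720 0.1240 0.2070

o_n = [-0.8815, 0.2871, -0.3225]
J₁: ẑ×o_n = [-0.2871, -0.8815, 0.0000], ω = ẑ
J2: z=[0.0000, 0.0000, 1.0000] o=[-0.1023, 0.3347, 0.0000] → [0.0476, -0.7792, 0.0000, 0.0000, 0.0000, 1.0000]
J3: z=[-0.5736, -0.8192, 0.0000] o=[-0.6594, 0.7247, 0.0000] → [0.2642, -0.1850, 0.0690, -0.5736, -0.8192, 0.0000]
J4: z=[0.7647, -0.5355, -0.3584] o=[-0.9232, 0.6165, -0.4014] → [-0.1603, -0.0753, -0.2296, 0.7647, -0.5355, -0.3584]
q̇ = J⁺·V = [0.9440, -0.9720, 0.1240, 0.2070]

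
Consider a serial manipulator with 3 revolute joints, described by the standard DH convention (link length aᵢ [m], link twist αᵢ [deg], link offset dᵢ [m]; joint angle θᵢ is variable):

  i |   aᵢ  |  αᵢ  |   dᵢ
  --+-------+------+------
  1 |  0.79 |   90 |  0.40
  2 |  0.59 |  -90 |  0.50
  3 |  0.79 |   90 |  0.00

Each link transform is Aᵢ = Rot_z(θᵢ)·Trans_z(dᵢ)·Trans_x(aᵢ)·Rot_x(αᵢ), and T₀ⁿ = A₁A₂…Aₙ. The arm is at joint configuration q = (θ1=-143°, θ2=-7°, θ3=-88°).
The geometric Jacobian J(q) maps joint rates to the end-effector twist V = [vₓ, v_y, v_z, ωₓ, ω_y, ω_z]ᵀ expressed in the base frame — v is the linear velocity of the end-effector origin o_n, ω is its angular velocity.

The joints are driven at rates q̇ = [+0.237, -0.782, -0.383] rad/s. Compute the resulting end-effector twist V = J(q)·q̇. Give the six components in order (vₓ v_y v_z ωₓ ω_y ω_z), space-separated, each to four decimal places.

0.2364 -0.2250 -0.4425 0.5079 -0.5964 -0.1431

o_n = [-1.8965, 0.1855, 0.3247]
J₁: ẑ×o_n = [-0.1855, -1.8965, 0.0000], ω = ẑ
J2: z=[-0.6018, 0.7986, 0.0000] o=[-0.6309, -0.4754, 0.4000] → [-0.0601, -0.0453, 0.6130, -0.6018, 0.7986, 0.0000]
J3: z=[-0.0973, -0.0733, 0.9925] o=[-1.3995, -0.4285, 0.3281] → [-0.6092, -0.4936, -0.0962, -0.0973, -0.0733, 0.9925]
V = J·q̇ = [0.2364, -0.2250, -0.4425, 0.5079, -0.5964, -0.1431]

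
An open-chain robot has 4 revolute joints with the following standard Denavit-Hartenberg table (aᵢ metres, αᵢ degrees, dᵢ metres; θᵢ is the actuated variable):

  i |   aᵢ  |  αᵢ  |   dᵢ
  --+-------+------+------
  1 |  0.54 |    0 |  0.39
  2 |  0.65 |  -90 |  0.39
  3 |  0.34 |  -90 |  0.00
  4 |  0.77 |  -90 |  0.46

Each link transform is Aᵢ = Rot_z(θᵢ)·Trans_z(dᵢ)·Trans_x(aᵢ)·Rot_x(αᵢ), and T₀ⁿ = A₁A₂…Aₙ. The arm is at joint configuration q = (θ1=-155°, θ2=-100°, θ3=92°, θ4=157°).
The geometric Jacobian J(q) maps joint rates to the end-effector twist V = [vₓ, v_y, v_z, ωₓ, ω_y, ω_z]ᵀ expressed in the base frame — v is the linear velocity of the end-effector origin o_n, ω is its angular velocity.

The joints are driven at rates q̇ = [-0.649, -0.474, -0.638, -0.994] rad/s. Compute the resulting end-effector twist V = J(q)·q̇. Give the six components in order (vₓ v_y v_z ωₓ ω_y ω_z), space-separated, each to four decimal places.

o_n = [-0.2514, 0.0459, 1.1646]
J₁: ẑ×o_n = [-0.0459, -0.2514, 0.0000], ω = ẑ
J2: z=[0.0000, 0.0000, 1.0000] o=[-0.4894, -0.2282, 0.3900] → [-0.2741, 0.2380, 0.0000, 0.0000, 0.0000, 1.0000]
J3: z=[-0.9659, -0.2588, 0.0000] o=[-0.6576, 0.3996, 0.7800] → [-0.0995, 0.3715, 0.4468, -0.9659, -0.2588, 0.0000]
J4: z=[0.2587, -0.9653, 0.0349] o=[-0.6546, 0.3882, 0.4402] → [-0.6874, -0.1733, 0.3007, 0.2587, -0.9653, 0.0349]
V = J·q̇ = [0.9064, -0.0144, -0.5840, 0.3592, 1.1247, -1.1577]

0.9064 -0.0144 -0.5840 0.3592 1.1247 -1.1577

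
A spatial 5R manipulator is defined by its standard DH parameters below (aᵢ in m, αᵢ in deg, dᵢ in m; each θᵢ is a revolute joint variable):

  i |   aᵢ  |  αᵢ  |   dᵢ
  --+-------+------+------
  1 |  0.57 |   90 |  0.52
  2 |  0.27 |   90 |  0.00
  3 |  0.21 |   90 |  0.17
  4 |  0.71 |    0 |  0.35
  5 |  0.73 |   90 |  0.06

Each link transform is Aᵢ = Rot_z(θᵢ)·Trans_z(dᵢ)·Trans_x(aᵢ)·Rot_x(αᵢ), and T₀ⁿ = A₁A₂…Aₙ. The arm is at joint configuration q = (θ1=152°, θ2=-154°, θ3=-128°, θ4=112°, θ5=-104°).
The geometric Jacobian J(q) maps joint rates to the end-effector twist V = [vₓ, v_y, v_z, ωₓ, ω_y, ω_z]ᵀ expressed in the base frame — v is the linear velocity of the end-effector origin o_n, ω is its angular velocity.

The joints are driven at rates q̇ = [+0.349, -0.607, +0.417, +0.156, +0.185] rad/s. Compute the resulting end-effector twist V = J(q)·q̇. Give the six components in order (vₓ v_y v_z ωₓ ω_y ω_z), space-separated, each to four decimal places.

-0.4236 -0.2276 0.0917 -0.2383 -0.3230 0.8416

o_n = [-0.6396, 0.0307, 1.5591]
J₁: ẑ×o_n = [-0.0307, -0.6396, 0.0000], ω = ẑ
J2: z=[0.4695, 0.8829, 0.0000] o=[-0.5033, 0.2676, 0.5200] → [0.9174, -0.4878, 0.0091, 0.4695, 0.8829, 0.0000]
J3: z=[0.3871, -0.2058, 0.8988] o=[-0.2890, 0.1537, 0.4016] → [-0.1277, -0.7631, -0.1197, 0.3871, -0.2058, 0.8988]
J4: z=[-0.3363, 0.8761, 0.3454] o=[-0.4035, 0.0271, 0.6111] → [0.8293, 0.2373, 0.2056, -0.3363, 0.8761, 0.3454]
J5: z=[-0.3363, 0.8761, 0.3454] o=[-0.0381, 0.3142, 1.2519] → [0.3670, -0.1045, 0.6223, -0.3363, 0.8761, 0.3454]
V = J·q̇ = [-0.4236, -0.2276, 0.0917, -0.2383, -0.3230, 0.8416]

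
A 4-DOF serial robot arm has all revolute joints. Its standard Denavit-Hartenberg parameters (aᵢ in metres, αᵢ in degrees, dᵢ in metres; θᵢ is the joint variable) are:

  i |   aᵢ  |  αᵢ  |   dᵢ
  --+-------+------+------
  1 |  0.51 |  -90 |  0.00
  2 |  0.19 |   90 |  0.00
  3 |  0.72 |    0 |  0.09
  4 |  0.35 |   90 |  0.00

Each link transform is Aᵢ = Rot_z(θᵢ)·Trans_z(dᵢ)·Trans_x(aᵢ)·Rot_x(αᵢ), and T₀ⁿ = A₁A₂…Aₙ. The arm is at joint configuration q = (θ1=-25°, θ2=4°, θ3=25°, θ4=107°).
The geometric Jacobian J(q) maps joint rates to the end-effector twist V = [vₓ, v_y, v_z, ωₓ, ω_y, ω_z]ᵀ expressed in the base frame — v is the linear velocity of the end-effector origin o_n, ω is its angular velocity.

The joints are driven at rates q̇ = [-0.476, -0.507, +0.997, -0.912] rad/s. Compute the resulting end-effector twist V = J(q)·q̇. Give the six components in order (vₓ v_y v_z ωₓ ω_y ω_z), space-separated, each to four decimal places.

-0.0319 0.1209 0.3336 -0.2089 -0.4620 -0.3912

o_n = [1.2564, 0.0368, 0.0473]
J₁: ẑ×o_n = [-0.0368, 1.2564, 0.0000], ω = ẑ
J2: z=[0.4226, 0.9063, 0.0000] o=[0.4622, -0.2155, 0.0000] → [0.0429, -0.0200, -0.6131, 0.4226, 0.9063, 0.0000]
J3: z=[0.0632, -0.0295, 0.9976] o=[0.6340, -0.2956, -0.0133] → [-0.3335, 0.6171, 0.0394, 0.0632, -0.0295, 0.9976]
J4: z=[0.0632, -0.0295, 0.9976] o=[1.3582, -0.2976, 0.0310] → [-0.3341, -0.1026, 0.0181, 0.0632, -0.0295, 0.9976]
V = J·q̇ = [-0.0319, 0.1209, 0.3336, -0.2089, -0.4620, -0.3912]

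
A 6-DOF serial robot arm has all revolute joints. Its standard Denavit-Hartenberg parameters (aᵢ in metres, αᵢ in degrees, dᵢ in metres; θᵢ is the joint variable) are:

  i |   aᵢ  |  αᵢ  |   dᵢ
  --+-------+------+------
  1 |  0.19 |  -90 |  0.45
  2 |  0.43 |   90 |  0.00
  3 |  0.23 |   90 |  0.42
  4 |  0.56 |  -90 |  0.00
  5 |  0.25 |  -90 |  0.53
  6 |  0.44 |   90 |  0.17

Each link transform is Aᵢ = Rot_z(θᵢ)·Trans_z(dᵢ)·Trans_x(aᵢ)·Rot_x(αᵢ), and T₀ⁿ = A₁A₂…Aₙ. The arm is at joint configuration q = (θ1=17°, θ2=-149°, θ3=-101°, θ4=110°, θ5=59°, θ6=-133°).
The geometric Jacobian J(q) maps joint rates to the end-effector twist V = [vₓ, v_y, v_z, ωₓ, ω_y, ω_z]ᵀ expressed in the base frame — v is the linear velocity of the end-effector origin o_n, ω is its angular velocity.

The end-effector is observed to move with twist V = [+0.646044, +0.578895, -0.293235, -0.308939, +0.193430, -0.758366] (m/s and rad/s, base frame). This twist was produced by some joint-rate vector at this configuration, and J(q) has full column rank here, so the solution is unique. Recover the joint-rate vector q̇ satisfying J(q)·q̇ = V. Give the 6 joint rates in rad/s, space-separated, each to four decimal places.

o_n = [-0.7592, 0.4809, 0.3399]
J₁: ẑ×o_n = [-0.4809, -0.7592, 0.0000], ω = ẑ
J2: z=[-0.2924, 0.9563, 0.0000] o=[0.1817, 0.0556, 0.4500] → [-0.1053, -0.0322, 0.7755, -0.2924, 0.9563, 0.0000]
J3: z=[-0.4925, -0.1506, -0.8572] o=[-0.1708, -0.0522, 0.6715] → [0.5069, 0.3411, -0.3512, -0.4925, -0.1506, -0.8572]
J4: z=[0.7489, 0.4285, -0.5056] o=[-0.2757, -0.3204, 0.2889] → [0.4270, 0.2062, 0.8072, 0.7489, 0.4285, -0.5056]
J5: z=[-0.2482, 0.8887, 0.3855] o=[-0.6198, -0.2290, -0.1434] → [0.1559, 0.0662, -0.0523, -0.2482, 0.8887, 0.3855]
J6: z=[0.1410, -0.3606, 0.9220] o=[-0.9909, 0.1712, 0.0699] → [-0.3829, 0.1755, 0.1272, 0.1410, -0.3606, 0.9220]
q̇ = J⁺·V = [-0.3430, -0.1750, 0.7050, 0.1320, 0.4910, 0.0720]

-0.3430 -0.1750 0.7050 0.1320 0.4910 0.0720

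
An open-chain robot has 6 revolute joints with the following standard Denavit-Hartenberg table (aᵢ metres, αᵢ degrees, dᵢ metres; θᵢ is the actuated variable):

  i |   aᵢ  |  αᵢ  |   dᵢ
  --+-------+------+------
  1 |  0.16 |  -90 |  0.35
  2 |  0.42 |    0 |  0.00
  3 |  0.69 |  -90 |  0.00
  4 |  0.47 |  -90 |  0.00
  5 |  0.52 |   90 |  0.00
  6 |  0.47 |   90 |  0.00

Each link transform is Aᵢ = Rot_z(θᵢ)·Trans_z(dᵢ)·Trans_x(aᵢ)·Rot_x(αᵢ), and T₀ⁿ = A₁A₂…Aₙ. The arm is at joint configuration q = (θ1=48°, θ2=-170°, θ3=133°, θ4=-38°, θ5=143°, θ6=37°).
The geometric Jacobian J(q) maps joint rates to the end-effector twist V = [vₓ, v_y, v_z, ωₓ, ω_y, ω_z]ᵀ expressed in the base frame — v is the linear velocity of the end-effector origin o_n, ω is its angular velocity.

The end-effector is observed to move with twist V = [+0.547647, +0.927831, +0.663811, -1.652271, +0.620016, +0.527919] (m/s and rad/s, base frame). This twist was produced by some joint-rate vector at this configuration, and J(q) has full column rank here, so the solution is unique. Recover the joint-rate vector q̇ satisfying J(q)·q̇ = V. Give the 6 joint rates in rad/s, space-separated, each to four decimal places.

o_n = [0.2497, -0.2813, 1.2571]
J₁: ẑ×o_n = [0.2813, 0.2497, -0.0000], ω = ẑ
J2: z=[-0.7431, 0.6691, 0.0000] o=[0.1071, 0.1189, 0.3500] → [0.6070, 0.6741, 0.2020, -0.7431, 0.6691, 0.0000]
J3: z=[-0.7431, 0.6691, 0.0000] o=[-0.1697, -0.1885, 0.4229] → [0.5582, 0.6199, -0.2116, -0.7431, 0.6691, 0.0000]
J4: z=[0.4027, 0.4472, -0.7986] o=[0.1990, 0.2210, 0.8382] → [-0.2138, -0.2091, -0.2249, 0.4027, 0.4472, -0.7986]
J5: z=[0.9146, -0.1619, 0.3705] o=[0.1819, 0.6345, 1.0611] → [0.3076, -0.1542, -0.8266, 0.9146, -0.1619, 0.3705]
J6: z=[-0.3435, 0.1722, 0.9232] o=[0.0710, 0.1292, 1.1141] → [0.4036, 0.2141, 0.1103, -0.3435, 0.1722, 0.9232]
q̇ = J⁺·V = [0.3420, 0.2330, 0.7120, -0.3880, -0.7980, 0.1860]

0.3420 0.2330 0.7120 -0.3880 -0.7980 0.1860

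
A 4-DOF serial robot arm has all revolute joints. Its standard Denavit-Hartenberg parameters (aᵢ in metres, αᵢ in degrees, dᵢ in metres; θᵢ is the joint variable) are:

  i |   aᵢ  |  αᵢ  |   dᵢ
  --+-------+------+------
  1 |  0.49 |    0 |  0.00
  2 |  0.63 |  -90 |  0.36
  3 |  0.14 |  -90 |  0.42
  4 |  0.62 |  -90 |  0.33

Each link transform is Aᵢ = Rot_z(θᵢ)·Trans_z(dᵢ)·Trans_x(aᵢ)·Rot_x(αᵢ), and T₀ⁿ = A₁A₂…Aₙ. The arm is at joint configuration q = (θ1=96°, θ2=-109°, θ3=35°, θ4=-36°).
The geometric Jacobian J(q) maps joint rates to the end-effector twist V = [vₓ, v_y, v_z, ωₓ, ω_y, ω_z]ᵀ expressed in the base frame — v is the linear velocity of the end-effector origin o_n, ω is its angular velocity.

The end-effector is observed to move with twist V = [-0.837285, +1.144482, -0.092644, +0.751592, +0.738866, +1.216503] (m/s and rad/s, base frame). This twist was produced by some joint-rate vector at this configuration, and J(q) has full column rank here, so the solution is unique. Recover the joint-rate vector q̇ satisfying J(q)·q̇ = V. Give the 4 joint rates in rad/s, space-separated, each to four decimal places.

-0.2350 0.6430 0.8890 -0.9870

o_n = [1.0668, 1.0343, -0.2783]
J₁: ẑ×o_n = [-1.0343, 1.0668, 0.0000], ω = ẑ
J2: z=[0.0000, 0.0000, 1.0000] o=[-0.0512, 0.4873, 0.0000] → [-0.5470, 1.1180, 0.0000, 0.0000, 0.0000, 1.0000]
J3: z=[0.2250, 0.9744, 0.0000] o=[0.5626, 0.3456, 0.3600] → [-0.6220, 0.1436, -0.3363, 0.2250, 0.9744, 0.0000]
J4: z=[-0.5589, 0.1290, -0.8192] o=[0.7689, 0.7290, 0.2797] → [0.1780, -0.5559, -0.2090, -0.5589, 0.1290, -0.8192]
q̇ = J⁺·V = [-0.2350, 0.6430, 0.8890, -0.9870]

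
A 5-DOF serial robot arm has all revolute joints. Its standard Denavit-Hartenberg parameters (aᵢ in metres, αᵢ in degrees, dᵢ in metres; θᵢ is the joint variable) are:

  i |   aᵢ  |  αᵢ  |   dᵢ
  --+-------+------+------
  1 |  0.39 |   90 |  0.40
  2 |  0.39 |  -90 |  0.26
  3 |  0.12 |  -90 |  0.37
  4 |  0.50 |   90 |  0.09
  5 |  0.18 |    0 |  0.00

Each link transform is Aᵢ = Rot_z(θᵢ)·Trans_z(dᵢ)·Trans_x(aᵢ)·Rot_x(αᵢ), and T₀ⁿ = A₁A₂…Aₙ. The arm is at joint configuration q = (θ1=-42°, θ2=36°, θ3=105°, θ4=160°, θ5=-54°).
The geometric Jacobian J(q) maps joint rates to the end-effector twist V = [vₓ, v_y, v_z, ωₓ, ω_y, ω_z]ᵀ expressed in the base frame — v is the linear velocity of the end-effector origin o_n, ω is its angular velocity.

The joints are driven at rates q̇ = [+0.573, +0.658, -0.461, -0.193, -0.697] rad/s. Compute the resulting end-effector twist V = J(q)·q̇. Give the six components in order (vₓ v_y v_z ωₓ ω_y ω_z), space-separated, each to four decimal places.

0.3367 0.3693 0.0819 -0.4965 -0.6810 0.8758

o_n = [0.1007, -1.0051, 0.8609]
J₁: ẑ×o_n = [1.0051, 0.1007, -0.0000], ω = ẑ
J2: z=[-0.6691, -0.7431, 0.0000] o=[0.2898, -0.2610, 0.4000] → [-0.3425, 0.3084, 0.3574, -0.6691, -0.7431, 0.0000]
J3: z=[-0.4368, 0.3933, 0.8090] o=[0.3503, -0.6653, 0.6292] → [0.3660, -0.1008, 0.2466, -0.4368, 0.3933, 0.8090]
J4: z=[-0.7539, 0.3306, -0.5678] o=[0.2476, -0.4168, 0.9103] → [-0.3503, 0.0461, 0.4921, -0.7539, 0.3306, -0.5678]
J5: z=[0.5783, -0.0762, -0.8123] o=[0.0239, -0.8574, 0.7923] → [-0.1252, -0.1020, -0.0795, 0.5783, -0.0762, -0.8123]
V = J·q̇ = [0.3367, 0.3693, 0.0819, -0.4965, -0.6810, 0.8758]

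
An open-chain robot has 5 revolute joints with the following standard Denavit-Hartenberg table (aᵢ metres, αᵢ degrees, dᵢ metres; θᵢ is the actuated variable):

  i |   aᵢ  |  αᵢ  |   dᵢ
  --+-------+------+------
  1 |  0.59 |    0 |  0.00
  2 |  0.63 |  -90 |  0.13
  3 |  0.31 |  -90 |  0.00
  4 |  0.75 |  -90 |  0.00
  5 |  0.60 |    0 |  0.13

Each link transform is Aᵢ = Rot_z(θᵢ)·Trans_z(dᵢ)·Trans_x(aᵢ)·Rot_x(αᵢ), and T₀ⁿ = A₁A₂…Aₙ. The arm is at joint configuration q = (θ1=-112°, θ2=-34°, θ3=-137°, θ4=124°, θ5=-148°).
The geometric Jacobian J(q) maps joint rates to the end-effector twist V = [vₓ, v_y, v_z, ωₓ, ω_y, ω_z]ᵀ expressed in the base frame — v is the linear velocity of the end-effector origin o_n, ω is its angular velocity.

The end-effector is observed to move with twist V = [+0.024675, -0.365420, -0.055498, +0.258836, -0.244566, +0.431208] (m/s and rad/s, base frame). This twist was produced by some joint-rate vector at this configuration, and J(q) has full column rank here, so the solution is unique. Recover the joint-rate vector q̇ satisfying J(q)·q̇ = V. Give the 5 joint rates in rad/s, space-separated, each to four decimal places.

-0.1180 0.6120 0.3570 -0.0990 -0.0170

o_n = [-0.9534, -0.8875, 0.4085]
J₁: ẑ×o_n = [0.8875, -0.9534, 0.0000], ω = ẑ
J2: z=[0.0000, 0.0000, 1.0000] o=[-0.2210, -0.5470, 0.0000] → [0.3405, -0.7324, 0.0000, 0.0000, 0.0000, 1.0000]
J3: z=[0.5592, -0.8290, 0.0000] o=[-0.7433, -0.8993, 0.1300] → [-0.2309, -0.1557, -0.1676, 0.5592, -0.8290, 0.0000]
J4: z=[-0.5654, -0.3814, 0.7314] o=[-0.5554, -0.7725, 0.3414] → [0.0585, -0.2532, -0.0868, -0.5654, -0.3814, 0.7314]
J5: z=[-0.1900, -0.8026, -0.5654] o=[-1.1573, -0.4286, 0.0554] → [-0.5429, -0.0482, 0.2509, -0.1900, -0.8026, -0.5654]
q̇ = J⁺·V = [-0.1180, 0.6120, 0.3570, -0.0990, -0.0170]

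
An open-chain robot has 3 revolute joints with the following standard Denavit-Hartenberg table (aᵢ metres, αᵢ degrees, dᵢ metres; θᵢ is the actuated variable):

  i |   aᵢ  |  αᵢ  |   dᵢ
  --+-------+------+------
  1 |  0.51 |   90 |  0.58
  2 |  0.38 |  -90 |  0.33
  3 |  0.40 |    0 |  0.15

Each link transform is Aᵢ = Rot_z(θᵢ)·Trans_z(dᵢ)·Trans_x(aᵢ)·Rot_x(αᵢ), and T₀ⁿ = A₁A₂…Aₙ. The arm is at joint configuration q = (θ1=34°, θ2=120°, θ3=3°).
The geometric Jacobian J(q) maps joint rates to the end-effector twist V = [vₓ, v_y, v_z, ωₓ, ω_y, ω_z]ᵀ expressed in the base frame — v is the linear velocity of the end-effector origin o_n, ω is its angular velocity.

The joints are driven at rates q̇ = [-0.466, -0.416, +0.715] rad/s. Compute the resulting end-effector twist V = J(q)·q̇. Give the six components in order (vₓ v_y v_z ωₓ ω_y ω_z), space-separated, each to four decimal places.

-0.0685 0.3037 0.2032 -0.7460 -0.0014 -0.8235

o_n = [0.1648, -0.2616, 1.1800]
J₁: ẑ×o_n = [0.2616, 0.1648, -0.0000], ω = ẑ
J2: z=[0.5592, -0.8290, 0.0000] o=[0.4228, 0.2852, 0.5800] → [-0.4974, -0.3355, -0.5196, 0.5592, -0.8290, 0.0000]
J3: z=[-0.7180, -0.4843, -0.5000] o=[0.4498, -0.0946, 0.9091] → [-0.2147, 0.3370, -0.0181, -0.7180, -0.4843, -0.5000]
V = J·q̇ = [-0.0685, 0.3037, 0.2032, -0.7460, -0.0014, -0.8235]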